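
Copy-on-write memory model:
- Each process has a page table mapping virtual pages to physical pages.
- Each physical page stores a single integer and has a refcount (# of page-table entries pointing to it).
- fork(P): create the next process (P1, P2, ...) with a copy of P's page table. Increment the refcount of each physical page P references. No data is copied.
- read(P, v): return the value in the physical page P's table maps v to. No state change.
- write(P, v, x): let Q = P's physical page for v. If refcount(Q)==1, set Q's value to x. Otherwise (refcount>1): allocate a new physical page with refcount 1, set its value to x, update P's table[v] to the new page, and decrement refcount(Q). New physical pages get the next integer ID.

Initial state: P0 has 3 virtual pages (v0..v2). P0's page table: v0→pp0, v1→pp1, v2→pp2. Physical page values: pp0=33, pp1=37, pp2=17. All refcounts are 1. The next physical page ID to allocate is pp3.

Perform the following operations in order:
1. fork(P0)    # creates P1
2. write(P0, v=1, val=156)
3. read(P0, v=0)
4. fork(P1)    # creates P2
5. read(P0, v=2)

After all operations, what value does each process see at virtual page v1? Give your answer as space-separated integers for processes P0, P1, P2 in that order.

Op 1: fork(P0) -> P1. 3 ppages; refcounts: pp0:2 pp1:2 pp2:2
Op 2: write(P0, v1, 156). refcount(pp1)=2>1 -> COPY to pp3. 4 ppages; refcounts: pp0:2 pp1:1 pp2:2 pp3:1
Op 3: read(P0, v0) -> 33. No state change.
Op 4: fork(P1) -> P2. 4 ppages; refcounts: pp0:3 pp1:2 pp2:3 pp3:1
Op 5: read(P0, v2) -> 17. No state change.
P0: v1 -> pp3 = 156
P1: v1 -> pp1 = 37
P2: v1 -> pp1 = 37

Answer: 156 37 37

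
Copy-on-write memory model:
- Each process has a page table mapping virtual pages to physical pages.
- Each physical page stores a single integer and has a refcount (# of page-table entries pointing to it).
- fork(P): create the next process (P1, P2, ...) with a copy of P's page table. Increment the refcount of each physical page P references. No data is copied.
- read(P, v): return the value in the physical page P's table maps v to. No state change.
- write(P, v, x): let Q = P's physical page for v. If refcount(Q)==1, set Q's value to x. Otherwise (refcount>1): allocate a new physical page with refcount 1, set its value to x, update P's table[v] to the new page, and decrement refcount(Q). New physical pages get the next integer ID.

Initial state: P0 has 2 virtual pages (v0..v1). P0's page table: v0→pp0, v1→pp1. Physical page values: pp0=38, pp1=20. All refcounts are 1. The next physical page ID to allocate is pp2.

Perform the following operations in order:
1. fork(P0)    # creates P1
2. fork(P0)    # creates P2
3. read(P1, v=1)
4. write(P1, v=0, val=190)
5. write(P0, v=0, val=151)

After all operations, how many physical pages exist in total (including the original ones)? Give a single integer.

Answer: 4

Derivation:
Op 1: fork(P0) -> P1. 2 ppages; refcounts: pp0:2 pp1:2
Op 2: fork(P0) -> P2. 2 ppages; refcounts: pp0:3 pp1:3
Op 3: read(P1, v1) -> 20. No state change.
Op 4: write(P1, v0, 190). refcount(pp0)=3>1 -> COPY to pp2. 3 ppages; refcounts: pp0:2 pp1:3 pp2:1
Op 5: write(P0, v0, 151). refcount(pp0)=2>1 -> COPY to pp3. 4 ppages; refcounts: pp0:1 pp1:3 pp2:1 pp3:1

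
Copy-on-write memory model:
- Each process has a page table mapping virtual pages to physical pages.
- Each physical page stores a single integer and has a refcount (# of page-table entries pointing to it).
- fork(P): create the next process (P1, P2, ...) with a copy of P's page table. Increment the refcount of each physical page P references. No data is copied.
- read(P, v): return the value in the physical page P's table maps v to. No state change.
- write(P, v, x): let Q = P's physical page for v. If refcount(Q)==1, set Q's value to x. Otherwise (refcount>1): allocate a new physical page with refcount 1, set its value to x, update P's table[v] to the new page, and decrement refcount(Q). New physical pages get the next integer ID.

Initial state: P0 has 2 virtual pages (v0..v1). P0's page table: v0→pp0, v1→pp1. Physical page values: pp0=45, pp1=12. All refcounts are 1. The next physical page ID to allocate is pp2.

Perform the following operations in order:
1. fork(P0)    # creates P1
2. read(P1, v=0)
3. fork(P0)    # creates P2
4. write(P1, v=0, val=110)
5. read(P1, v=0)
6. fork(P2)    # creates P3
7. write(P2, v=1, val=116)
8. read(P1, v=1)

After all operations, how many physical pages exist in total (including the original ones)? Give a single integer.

Op 1: fork(P0) -> P1. 2 ppages; refcounts: pp0:2 pp1:2
Op 2: read(P1, v0) -> 45. No state change.
Op 3: fork(P0) -> P2. 2 ppages; refcounts: pp0:3 pp1:3
Op 4: write(P1, v0, 110). refcount(pp0)=3>1 -> COPY to pp2. 3 ppages; refcounts: pp0:2 pp1:3 pp2:1
Op 5: read(P1, v0) -> 110. No state change.
Op 6: fork(P2) -> P3. 3 ppages; refcounts: pp0:3 pp1:4 pp2:1
Op 7: write(P2, v1, 116). refcount(pp1)=4>1 -> COPY to pp3. 4 ppages; refcounts: pp0:3 pp1:3 pp2:1 pp3:1
Op 8: read(P1, v1) -> 12. No state change.

Answer: 4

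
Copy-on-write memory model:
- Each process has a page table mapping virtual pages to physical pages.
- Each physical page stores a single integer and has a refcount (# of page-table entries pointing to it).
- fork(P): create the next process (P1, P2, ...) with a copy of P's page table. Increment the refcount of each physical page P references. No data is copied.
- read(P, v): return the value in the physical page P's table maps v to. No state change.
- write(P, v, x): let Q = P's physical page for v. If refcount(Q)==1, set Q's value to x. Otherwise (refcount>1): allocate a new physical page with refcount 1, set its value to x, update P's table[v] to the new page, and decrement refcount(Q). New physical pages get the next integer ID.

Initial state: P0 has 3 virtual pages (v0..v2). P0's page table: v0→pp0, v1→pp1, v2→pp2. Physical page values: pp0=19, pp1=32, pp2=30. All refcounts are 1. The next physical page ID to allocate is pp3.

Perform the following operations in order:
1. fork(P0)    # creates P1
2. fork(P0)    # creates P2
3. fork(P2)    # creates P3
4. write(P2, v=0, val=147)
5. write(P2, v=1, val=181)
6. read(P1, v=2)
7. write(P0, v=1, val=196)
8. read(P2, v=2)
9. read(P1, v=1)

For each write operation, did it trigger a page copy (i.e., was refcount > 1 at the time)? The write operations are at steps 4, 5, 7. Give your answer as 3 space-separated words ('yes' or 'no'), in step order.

Op 1: fork(P0) -> P1. 3 ppages; refcounts: pp0:2 pp1:2 pp2:2
Op 2: fork(P0) -> P2. 3 ppages; refcounts: pp0:3 pp1:3 pp2:3
Op 3: fork(P2) -> P3. 3 ppages; refcounts: pp0:4 pp1:4 pp2:4
Op 4: write(P2, v0, 147). refcount(pp0)=4>1 -> COPY to pp3. 4 ppages; refcounts: pp0:3 pp1:4 pp2:4 pp3:1
Op 5: write(P2, v1, 181). refcount(pp1)=4>1 -> COPY to pp4. 5 ppages; refcounts: pp0:3 pp1:3 pp2:4 pp3:1 pp4:1
Op 6: read(P1, v2) -> 30. No state change.
Op 7: write(P0, v1, 196). refcount(pp1)=3>1 -> COPY to pp5. 6 ppages; refcounts: pp0:3 pp1:2 pp2:4 pp3:1 pp4:1 pp5:1
Op 8: read(P2, v2) -> 30. No state change.
Op 9: read(P1, v1) -> 32. No state change.

yes yes yes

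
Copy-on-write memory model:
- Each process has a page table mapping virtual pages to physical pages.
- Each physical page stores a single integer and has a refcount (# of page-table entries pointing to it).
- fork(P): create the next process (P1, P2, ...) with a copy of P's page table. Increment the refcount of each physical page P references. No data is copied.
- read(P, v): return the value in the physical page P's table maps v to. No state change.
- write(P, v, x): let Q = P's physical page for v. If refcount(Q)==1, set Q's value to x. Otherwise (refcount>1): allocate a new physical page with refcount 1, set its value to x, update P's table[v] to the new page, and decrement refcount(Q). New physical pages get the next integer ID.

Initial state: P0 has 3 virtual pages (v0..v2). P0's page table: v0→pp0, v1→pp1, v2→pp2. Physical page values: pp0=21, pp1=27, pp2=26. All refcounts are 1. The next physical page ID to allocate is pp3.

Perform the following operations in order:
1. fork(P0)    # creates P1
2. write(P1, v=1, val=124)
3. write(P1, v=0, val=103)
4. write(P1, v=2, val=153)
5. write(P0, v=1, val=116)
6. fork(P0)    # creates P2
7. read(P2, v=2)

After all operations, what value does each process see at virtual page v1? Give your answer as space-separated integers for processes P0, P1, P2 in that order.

Op 1: fork(P0) -> P1. 3 ppages; refcounts: pp0:2 pp1:2 pp2:2
Op 2: write(P1, v1, 124). refcount(pp1)=2>1 -> COPY to pp3. 4 ppages; refcounts: pp0:2 pp1:1 pp2:2 pp3:1
Op 3: write(P1, v0, 103). refcount(pp0)=2>1 -> COPY to pp4. 5 ppages; refcounts: pp0:1 pp1:1 pp2:2 pp3:1 pp4:1
Op 4: write(P1, v2, 153). refcount(pp2)=2>1 -> COPY to pp5. 6 ppages; refcounts: pp0:1 pp1:1 pp2:1 pp3:1 pp4:1 pp5:1
Op 5: write(P0, v1, 116). refcount(pp1)=1 -> write in place. 6 ppages; refcounts: pp0:1 pp1:1 pp2:1 pp3:1 pp4:1 pp5:1
Op 6: fork(P0) -> P2. 6 ppages; refcounts: pp0:2 pp1:2 pp2:2 pp3:1 pp4:1 pp5:1
Op 7: read(P2, v2) -> 26. No state change.
P0: v1 -> pp1 = 116
P1: v1 -> pp3 = 124
P2: v1 -> pp1 = 116

Answer: 116 124 116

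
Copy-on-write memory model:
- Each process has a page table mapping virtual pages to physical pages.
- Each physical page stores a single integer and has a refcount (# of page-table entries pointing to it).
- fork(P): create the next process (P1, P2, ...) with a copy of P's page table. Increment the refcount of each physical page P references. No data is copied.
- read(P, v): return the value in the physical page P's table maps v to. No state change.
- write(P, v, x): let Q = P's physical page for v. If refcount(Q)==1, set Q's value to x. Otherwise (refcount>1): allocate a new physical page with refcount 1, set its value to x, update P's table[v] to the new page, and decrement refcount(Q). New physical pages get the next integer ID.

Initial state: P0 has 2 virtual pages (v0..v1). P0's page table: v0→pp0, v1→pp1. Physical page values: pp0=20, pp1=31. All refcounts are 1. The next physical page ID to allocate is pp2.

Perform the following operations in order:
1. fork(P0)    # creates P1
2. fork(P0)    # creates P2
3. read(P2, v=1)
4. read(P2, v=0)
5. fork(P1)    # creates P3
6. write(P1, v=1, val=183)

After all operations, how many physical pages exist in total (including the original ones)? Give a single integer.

Answer: 3

Derivation:
Op 1: fork(P0) -> P1. 2 ppages; refcounts: pp0:2 pp1:2
Op 2: fork(P0) -> P2. 2 ppages; refcounts: pp0:3 pp1:3
Op 3: read(P2, v1) -> 31. No state change.
Op 4: read(P2, v0) -> 20. No state change.
Op 5: fork(P1) -> P3. 2 ppages; refcounts: pp0:4 pp1:4
Op 6: write(P1, v1, 183). refcount(pp1)=4>1 -> COPY to pp2. 3 ppages; refcounts: pp0:4 pp1:3 pp2:1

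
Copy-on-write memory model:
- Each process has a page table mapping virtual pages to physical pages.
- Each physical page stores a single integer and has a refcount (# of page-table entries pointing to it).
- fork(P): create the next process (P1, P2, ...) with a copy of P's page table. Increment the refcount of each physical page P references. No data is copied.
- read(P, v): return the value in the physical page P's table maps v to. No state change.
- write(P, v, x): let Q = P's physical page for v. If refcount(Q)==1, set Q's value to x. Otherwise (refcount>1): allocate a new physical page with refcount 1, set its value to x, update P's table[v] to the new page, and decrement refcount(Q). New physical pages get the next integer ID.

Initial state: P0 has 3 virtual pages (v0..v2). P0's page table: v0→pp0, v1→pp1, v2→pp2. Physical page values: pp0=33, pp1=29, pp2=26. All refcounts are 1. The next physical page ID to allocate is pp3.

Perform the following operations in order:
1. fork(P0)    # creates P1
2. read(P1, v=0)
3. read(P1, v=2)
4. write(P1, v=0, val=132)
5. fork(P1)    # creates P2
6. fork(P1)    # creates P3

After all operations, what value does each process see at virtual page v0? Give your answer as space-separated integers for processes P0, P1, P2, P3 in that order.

Answer: 33 132 132 132

Derivation:
Op 1: fork(P0) -> P1. 3 ppages; refcounts: pp0:2 pp1:2 pp2:2
Op 2: read(P1, v0) -> 33. No state change.
Op 3: read(P1, v2) -> 26. No state change.
Op 4: write(P1, v0, 132). refcount(pp0)=2>1 -> COPY to pp3. 4 ppages; refcounts: pp0:1 pp1:2 pp2:2 pp3:1
Op 5: fork(P1) -> P2. 4 ppages; refcounts: pp0:1 pp1:3 pp2:3 pp3:2
Op 6: fork(P1) -> P3. 4 ppages; refcounts: pp0:1 pp1:4 pp2:4 pp3:3
P0: v0 -> pp0 = 33
P1: v0 -> pp3 = 132
P2: v0 -> pp3 = 132
P3: v0 -> pp3 = 132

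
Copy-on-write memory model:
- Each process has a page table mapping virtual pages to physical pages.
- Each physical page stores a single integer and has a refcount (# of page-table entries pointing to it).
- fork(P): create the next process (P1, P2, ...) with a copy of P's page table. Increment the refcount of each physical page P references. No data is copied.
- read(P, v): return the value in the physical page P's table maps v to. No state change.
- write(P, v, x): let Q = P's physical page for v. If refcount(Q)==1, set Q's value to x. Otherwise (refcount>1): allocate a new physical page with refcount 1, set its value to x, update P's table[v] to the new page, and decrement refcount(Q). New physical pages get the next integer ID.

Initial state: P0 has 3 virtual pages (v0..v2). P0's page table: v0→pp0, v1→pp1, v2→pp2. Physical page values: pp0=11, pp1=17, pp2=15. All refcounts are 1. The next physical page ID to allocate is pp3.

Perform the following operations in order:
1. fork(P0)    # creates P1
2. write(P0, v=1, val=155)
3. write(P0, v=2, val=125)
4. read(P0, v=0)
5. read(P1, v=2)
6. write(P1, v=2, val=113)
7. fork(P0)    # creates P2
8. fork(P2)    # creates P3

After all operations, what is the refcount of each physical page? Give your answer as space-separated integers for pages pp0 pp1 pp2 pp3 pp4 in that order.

Answer: 4 1 1 3 3

Derivation:
Op 1: fork(P0) -> P1. 3 ppages; refcounts: pp0:2 pp1:2 pp2:2
Op 2: write(P0, v1, 155). refcount(pp1)=2>1 -> COPY to pp3. 4 ppages; refcounts: pp0:2 pp1:1 pp2:2 pp3:1
Op 3: write(P0, v2, 125). refcount(pp2)=2>1 -> COPY to pp4. 5 ppages; refcounts: pp0:2 pp1:1 pp2:1 pp3:1 pp4:1
Op 4: read(P0, v0) -> 11. No state change.
Op 5: read(P1, v2) -> 15. No state change.
Op 6: write(P1, v2, 113). refcount(pp2)=1 -> write in place. 5 ppages; refcounts: pp0:2 pp1:1 pp2:1 pp3:1 pp4:1
Op 7: fork(P0) -> P2. 5 ppages; refcounts: pp0:3 pp1:1 pp2:1 pp3:2 pp4:2
Op 8: fork(P2) -> P3. 5 ppages; refcounts: pp0:4 pp1:1 pp2:1 pp3:3 pp4:3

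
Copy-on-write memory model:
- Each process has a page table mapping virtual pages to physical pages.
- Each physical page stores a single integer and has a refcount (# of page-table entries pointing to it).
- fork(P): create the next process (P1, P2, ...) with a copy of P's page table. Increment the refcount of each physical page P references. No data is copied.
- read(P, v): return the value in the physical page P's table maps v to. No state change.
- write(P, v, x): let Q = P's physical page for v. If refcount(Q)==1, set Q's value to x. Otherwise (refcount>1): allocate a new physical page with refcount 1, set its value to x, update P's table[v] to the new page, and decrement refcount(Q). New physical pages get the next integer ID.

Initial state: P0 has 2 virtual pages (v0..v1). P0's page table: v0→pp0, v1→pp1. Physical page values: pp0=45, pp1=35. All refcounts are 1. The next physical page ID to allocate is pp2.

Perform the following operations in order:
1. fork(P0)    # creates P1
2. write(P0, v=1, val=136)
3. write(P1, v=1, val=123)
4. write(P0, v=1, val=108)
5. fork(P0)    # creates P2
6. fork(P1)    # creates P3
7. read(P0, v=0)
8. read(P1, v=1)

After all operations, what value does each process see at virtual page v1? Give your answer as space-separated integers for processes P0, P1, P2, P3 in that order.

Answer: 108 123 108 123

Derivation:
Op 1: fork(P0) -> P1. 2 ppages; refcounts: pp0:2 pp1:2
Op 2: write(P0, v1, 136). refcount(pp1)=2>1 -> COPY to pp2. 3 ppages; refcounts: pp0:2 pp1:1 pp2:1
Op 3: write(P1, v1, 123). refcount(pp1)=1 -> write in place. 3 ppages; refcounts: pp0:2 pp1:1 pp2:1
Op 4: write(P0, v1, 108). refcount(pp2)=1 -> write in place. 3 ppages; refcounts: pp0:2 pp1:1 pp2:1
Op 5: fork(P0) -> P2. 3 ppages; refcounts: pp0:3 pp1:1 pp2:2
Op 6: fork(P1) -> P3. 3 ppages; refcounts: pp0:4 pp1:2 pp2:2
Op 7: read(P0, v0) -> 45. No state change.
Op 8: read(P1, v1) -> 123. No state change.
P0: v1 -> pp2 = 108
P1: v1 -> pp1 = 123
P2: v1 -> pp2 = 108
P3: v1 -> pp1 = 123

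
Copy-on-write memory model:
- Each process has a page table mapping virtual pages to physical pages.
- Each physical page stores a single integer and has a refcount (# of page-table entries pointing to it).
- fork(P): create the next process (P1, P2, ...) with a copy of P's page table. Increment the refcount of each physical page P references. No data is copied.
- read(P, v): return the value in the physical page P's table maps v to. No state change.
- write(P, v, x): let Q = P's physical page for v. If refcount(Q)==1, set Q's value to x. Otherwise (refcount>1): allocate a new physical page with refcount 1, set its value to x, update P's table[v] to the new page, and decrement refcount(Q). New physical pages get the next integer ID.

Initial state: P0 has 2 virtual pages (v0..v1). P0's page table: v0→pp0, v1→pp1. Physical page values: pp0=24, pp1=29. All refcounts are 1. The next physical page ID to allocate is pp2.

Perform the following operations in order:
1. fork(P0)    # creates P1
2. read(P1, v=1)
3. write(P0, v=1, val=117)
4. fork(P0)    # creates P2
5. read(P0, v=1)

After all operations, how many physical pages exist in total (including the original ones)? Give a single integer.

Answer: 3

Derivation:
Op 1: fork(P0) -> P1. 2 ppages; refcounts: pp0:2 pp1:2
Op 2: read(P1, v1) -> 29. No state change.
Op 3: write(P0, v1, 117). refcount(pp1)=2>1 -> COPY to pp2. 3 ppages; refcounts: pp0:2 pp1:1 pp2:1
Op 4: fork(P0) -> P2. 3 ppages; refcounts: pp0:3 pp1:1 pp2:2
Op 5: read(P0, v1) -> 117. No state change.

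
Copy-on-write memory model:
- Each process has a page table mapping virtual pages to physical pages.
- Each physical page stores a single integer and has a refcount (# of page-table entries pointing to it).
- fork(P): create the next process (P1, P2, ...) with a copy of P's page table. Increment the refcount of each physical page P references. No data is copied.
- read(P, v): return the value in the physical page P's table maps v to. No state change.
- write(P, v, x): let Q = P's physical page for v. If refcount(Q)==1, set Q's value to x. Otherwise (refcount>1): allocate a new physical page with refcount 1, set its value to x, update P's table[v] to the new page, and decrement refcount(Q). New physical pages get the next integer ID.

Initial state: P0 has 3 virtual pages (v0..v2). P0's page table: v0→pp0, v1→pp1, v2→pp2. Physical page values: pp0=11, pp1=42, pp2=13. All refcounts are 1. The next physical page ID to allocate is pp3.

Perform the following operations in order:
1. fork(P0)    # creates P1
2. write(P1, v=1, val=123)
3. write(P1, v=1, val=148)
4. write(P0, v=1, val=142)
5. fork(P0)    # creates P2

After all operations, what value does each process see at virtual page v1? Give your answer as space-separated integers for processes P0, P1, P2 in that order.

Op 1: fork(P0) -> P1. 3 ppages; refcounts: pp0:2 pp1:2 pp2:2
Op 2: write(P1, v1, 123). refcount(pp1)=2>1 -> COPY to pp3. 4 ppages; refcounts: pp0:2 pp1:1 pp2:2 pp3:1
Op 3: write(P1, v1, 148). refcount(pp3)=1 -> write in place. 4 ppages; refcounts: pp0:2 pp1:1 pp2:2 pp3:1
Op 4: write(P0, v1, 142). refcount(pp1)=1 -> write in place. 4 ppages; refcounts: pp0:2 pp1:1 pp2:2 pp3:1
Op 5: fork(P0) -> P2. 4 ppages; refcounts: pp0:3 pp1:2 pp2:3 pp3:1
P0: v1 -> pp1 = 142
P1: v1 -> pp3 = 148
P2: v1 -> pp1 = 142

Answer: 142 148 142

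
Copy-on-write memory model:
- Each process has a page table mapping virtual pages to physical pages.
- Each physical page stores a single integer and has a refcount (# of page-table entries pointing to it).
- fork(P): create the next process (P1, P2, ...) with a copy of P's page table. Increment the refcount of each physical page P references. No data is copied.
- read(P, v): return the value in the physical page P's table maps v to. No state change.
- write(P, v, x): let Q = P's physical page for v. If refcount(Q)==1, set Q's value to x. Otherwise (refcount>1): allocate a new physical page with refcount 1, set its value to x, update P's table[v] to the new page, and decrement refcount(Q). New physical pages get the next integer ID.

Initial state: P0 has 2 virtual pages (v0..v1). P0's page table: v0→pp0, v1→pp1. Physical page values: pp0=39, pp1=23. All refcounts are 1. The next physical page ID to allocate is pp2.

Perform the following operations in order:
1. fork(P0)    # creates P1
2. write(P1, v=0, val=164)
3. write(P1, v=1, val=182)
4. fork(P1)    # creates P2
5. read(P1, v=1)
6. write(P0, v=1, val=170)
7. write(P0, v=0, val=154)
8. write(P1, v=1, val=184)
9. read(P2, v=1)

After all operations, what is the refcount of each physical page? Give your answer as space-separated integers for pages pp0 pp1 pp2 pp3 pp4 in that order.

Answer: 1 1 2 1 1

Derivation:
Op 1: fork(P0) -> P1. 2 ppages; refcounts: pp0:2 pp1:2
Op 2: write(P1, v0, 164). refcount(pp0)=2>1 -> COPY to pp2. 3 ppages; refcounts: pp0:1 pp1:2 pp2:1
Op 3: write(P1, v1, 182). refcount(pp1)=2>1 -> COPY to pp3. 4 ppages; refcounts: pp0:1 pp1:1 pp2:1 pp3:1
Op 4: fork(P1) -> P2. 4 ppages; refcounts: pp0:1 pp1:1 pp2:2 pp3:2
Op 5: read(P1, v1) -> 182. No state change.
Op 6: write(P0, v1, 170). refcount(pp1)=1 -> write in place. 4 ppages; refcounts: pp0:1 pp1:1 pp2:2 pp3:2
Op 7: write(P0, v0, 154). refcount(pp0)=1 -> write in place. 4 ppages; refcounts: pp0:1 pp1:1 pp2:2 pp3:2
Op 8: write(P1, v1, 184). refcount(pp3)=2>1 -> COPY to pp4. 5 ppages; refcounts: pp0:1 pp1:1 pp2:2 pp3:1 pp4:1
Op 9: read(P2, v1) -> 182. No state change.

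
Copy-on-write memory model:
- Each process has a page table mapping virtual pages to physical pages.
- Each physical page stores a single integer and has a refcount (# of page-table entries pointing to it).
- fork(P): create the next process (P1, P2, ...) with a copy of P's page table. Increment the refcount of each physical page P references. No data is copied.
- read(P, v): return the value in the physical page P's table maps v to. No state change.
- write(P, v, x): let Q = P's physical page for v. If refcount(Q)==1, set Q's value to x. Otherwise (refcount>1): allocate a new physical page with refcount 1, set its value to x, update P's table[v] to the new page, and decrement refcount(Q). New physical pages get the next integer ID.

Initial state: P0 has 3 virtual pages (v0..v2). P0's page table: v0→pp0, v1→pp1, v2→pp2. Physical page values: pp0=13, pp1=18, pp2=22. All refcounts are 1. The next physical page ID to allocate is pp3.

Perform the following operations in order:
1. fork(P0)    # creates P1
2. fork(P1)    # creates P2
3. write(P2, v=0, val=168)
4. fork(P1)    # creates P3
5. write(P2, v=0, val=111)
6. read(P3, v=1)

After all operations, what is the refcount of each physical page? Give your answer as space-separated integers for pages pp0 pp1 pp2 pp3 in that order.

Op 1: fork(P0) -> P1. 3 ppages; refcounts: pp0:2 pp1:2 pp2:2
Op 2: fork(P1) -> P2. 3 ppages; refcounts: pp0:3 pp1:3 pp2:3
Op 3: write(P2, v0, 168). refcount(pp0)=3>1 -> COPY to pp3. 4 ppages; refcounts: pp0:2 pp1:3 pp2:3 pp3:1
Op 4: fork(P1) -> P3. 4 ppages; refcounts: pp0:3 pp1:4 pp2:4 pp3:1
Op 5: write(P2, v0, 111). refcount(pp3)=1 -> write in place. 4 ppages; refcounts: pp0:3 pp1:4 pp2:4 pp3:1
Op 6: read(P3, v1) -> 18. No state change.

Answer: 3 4 4 1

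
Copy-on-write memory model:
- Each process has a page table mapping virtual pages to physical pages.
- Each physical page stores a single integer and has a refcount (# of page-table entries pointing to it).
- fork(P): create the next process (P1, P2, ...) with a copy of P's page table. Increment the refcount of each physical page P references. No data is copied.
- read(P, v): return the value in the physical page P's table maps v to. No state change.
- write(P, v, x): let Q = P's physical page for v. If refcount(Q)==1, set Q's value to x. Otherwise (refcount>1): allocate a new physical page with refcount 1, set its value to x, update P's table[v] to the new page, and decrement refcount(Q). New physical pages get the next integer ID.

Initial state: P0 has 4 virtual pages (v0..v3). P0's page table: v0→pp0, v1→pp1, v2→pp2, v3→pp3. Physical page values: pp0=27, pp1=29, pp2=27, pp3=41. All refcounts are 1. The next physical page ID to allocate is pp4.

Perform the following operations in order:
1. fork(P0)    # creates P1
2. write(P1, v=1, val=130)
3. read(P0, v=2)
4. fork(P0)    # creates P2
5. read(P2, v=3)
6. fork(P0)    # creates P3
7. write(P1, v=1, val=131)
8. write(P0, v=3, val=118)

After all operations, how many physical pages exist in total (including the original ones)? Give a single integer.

Op 1: fork(P0) -> P1. 4 ppages; refcounts: pp0:2 pp1:2 pp2:2 pp3:2
Op 2: write(P1, v1, 130). refcount(pp1)=2>1 -> COPY to pp4. 5 ppages; refcounts: pp0:2 pp1:1 pp2:2 pp3:2 pp4:1
Op 3: read(P0, v2) -> 27. No state change.
Op 4: fork(P0) -> P2. 5 ppages; refcounts: pp0:3 pp1:2 pp2:3 pp3:3 pp4:1
Op 5: read(P2, v3) -> 41. No state change.
Op 6: fork(P0) -> P3. 5 ppages; refcounts: pp0:4 pp1:3 pp2:4 pp3:4 pp4:1
Op 7: write(P1, v1, 131). refcount(pp4)=1 -> write in place. 5 ppages; refcounts: pp0:4 pp1:3 pp2:4 pp3:4 pp4:1
Op 8: write(P0, v3, 118). refcount(pp3)=4>1 -> COPY to pp5. 6 ppages; refcounts: pp0:4 pp1:3 pp2:4 pp3:3 pp4:1 pp5:1

Answer: 6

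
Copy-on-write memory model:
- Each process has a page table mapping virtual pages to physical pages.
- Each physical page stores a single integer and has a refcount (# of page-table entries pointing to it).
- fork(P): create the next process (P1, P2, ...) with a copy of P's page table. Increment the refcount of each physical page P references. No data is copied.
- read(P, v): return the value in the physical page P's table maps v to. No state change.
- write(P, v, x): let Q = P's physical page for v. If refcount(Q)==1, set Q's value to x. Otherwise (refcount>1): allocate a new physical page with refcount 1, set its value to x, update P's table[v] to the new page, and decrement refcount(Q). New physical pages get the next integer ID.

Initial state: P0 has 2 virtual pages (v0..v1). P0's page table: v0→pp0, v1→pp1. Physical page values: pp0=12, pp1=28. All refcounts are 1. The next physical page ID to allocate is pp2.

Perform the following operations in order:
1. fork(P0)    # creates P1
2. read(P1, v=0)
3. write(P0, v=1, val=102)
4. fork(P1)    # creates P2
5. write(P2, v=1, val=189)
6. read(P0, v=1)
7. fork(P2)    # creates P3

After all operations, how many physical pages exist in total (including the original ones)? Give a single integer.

Answer: 4

Derivation:
Op 1: fork(P0) -> P1. 2 ppages; refcounts: pp0:2 pp1:2
Op 2: read(P1, v0) -> 12. No state change.
Op 3: write(P0, v1, 102). refcount(pp1)=2>1 -> COPY to pp2. 3 ppages; refcounts: pp0:2 pp1:1 pp2:1
Op 4: fork(P1) -> P2. 3 ppages; refcounts: pp0:3 pp1:2 pp2:1
Op 5: write(P2, v1, 189). refcount(pp1)=2>1 -> COPY to pp3. 4 ppages; refcounts: pp0:3 pp1:1 pp2:1 pp3:1
Op 6: read(P0, v1) -> 102. No state change.
Op 7: fork(P2) -> P3. 4 ppages; refcounts: pp0:4 pp1:1 pp2:1 pp3:2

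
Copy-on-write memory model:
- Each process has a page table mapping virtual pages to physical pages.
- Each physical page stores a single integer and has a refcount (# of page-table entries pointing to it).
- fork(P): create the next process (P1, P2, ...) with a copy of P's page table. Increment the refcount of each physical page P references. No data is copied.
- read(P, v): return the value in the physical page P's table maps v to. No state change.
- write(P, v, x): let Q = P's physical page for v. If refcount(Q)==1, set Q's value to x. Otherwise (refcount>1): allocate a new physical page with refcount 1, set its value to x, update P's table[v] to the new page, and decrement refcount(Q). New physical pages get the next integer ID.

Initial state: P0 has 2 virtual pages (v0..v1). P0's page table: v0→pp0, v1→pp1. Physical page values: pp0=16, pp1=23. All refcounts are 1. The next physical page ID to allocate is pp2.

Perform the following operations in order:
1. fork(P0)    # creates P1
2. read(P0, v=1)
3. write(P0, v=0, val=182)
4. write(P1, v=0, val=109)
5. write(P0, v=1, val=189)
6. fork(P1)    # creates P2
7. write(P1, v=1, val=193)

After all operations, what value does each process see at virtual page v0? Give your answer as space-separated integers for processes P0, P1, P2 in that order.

Op 1: fork(P0) -> P1. 2 ppages; refcounts: pp0:2 pp1:2
Op 2: read(P0, v1) -> 23. No state change.
Op 3: write(P0, v0, 182). refcount(pp0)=2>1 -> COPY to pp2. 3 ppages; refcounts: pp0:1 pp1:2 pp2:1
Op 4: write(P1, v0, 109). refcount(pp0)=1 -> write in place. 3 ppages; refcounts: pp0:1 pp1:2 pp2:1
Op 5: write(P0, v1, 189). refcount(pp1)=2>1 -> COPY to pp3. 4 ppages; refcounts: pp0:1 pp1:1 pp2:1 pp3:1
Op 6: fork(P1) -> P2. 4 ppages; refcounts: pp0:2 pp1:2 pp2:1 pp3:1
Op 7: write(P1, v1, 193). refcount(pp1)=2>1 -> COPY to pp4. 5 ppages; refcounts: pp0:2 pp1:1 pp2:1 pp3:1 pp4:1
P0: v0 -> pp2 = 182
P1: v0 -> pp0 = 109
P2: v0 -> pp0 = 109

Answer: 182 109 109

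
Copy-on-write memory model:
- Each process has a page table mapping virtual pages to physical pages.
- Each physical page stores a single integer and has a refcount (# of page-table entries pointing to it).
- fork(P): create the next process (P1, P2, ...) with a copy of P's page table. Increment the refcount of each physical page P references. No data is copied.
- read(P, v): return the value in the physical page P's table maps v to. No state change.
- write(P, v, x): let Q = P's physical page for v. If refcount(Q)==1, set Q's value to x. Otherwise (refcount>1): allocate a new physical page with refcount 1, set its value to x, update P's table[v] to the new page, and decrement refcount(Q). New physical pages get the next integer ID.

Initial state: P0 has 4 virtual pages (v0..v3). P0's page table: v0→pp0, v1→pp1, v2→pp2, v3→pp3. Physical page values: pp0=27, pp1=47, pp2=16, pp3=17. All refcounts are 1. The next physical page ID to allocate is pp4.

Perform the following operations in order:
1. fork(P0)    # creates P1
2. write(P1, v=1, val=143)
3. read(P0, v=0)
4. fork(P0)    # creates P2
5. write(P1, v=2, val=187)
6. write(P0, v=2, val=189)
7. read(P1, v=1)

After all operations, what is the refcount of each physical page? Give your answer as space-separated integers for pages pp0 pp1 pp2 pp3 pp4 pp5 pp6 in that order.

Answer: 3 2 1 3 1 1 1

Derivation:
Op 1: fork(P0) -> P1. 4 ppages; refcounts: pp0:2 pp1:2 pp2:2 pp3:2
Op 2: write(P1, v1, 143). refcount(pp1)=2>1 -> COPY to pp4. 5 ppages; refcounts: pp0:2 pp1:1 pp2:2 pp3:2 pp4:1
Op 3: read(P0, v0) -> 27. No state change.
Op 4: fork(P0) -> P2. 5 ppages; refcounts: pp0:3 pp1:2 pp2:3 pp3:3 pp4:1
Op 5: write(P1, v2, 187). refcount(pp2)=3>1 -> COPY to pp5. 6 ppages; refcounts: pp0:3 pp1:2 pp2:2 pp3:3 pp4:1 pp5:1
Op 6: write(P0, v2, 189). refcount(pp2)=2>1 -> COPY to pp6. 7 ppages; refcounts: pp0:3 pp1:2 pp2:1 pp3:3 pp4:1 pp5:1 pp6:1
Op 7: read(P1, v1) -> 143. No state change.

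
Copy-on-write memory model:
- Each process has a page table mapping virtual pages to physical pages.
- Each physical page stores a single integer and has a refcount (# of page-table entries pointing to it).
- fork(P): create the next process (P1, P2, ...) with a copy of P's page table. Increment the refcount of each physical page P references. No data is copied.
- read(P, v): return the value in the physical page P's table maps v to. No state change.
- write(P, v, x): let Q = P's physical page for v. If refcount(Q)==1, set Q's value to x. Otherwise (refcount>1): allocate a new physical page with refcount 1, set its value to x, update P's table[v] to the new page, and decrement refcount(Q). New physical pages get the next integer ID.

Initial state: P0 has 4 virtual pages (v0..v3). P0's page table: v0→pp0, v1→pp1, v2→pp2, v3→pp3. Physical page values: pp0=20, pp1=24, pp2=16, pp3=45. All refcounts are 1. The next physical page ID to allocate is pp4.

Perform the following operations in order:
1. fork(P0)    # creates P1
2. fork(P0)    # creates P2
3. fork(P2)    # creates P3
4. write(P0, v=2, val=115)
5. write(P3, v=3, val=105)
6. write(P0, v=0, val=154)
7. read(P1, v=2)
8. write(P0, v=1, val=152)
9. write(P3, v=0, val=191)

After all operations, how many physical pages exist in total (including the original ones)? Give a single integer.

Answer: 9

Derivation:
Op 1: fork(P0) -> P1. 4 ppages; refcounts: pp0:2 pp1:2 pp2:2 pp3:2
Op 2: fork(P0) -> P2. 4 ppages; refcounts: pp0:3 pp1:3 pp2:3 pp3:3
Op 3: fork(P2) -> P3. 4 ppages; refcounts: pp0:4 pp1:4 pp2:4 pp3:4
Op 4: write(P0, v2, 115). refcount(pp2)=4>1 -> COPY to pp4. 5 ppages; refcounts: pp0:4 pp1:4 pp2:3 pp3:4 pp4:1
Op 5: write(P3, v3, 105). refcount(pp3)=4>1 -> COPY to pp5. 6 ppages; refcounts: pp0:4 pp1:4 pp2:3 pp3:3 pp4:1 pp5:1
Op 6: write(P0, v0, 154). refcount(pp0)=4>1 -> COPY to pp6. 7 ppages; refcounts: pp0:3 pp1:4 pp2:3 pp3:3 pp4:1 pp5:1 pp6:1
Op 7: read(P1, v2) -> 16. No state change.
Op 8: write(P0, v1, 152). refcount(pp1)=4>1 -> COPY to pp7. 8 ppages; refcounts: pp0:3 pp1:3 pp2:3 pp3:3 pp4:1 pp5:1 pp6:1 pp7:1
Op 9: write(P3, v0, 191). refcount(pp0)=3>1 -> COPY to pp8. 9 ppages; refcounts: pp0:2 pp1:3 pp2:3 pp3:3 pp4:1 pp5:1 pp6:1 pp7:1 pp8:1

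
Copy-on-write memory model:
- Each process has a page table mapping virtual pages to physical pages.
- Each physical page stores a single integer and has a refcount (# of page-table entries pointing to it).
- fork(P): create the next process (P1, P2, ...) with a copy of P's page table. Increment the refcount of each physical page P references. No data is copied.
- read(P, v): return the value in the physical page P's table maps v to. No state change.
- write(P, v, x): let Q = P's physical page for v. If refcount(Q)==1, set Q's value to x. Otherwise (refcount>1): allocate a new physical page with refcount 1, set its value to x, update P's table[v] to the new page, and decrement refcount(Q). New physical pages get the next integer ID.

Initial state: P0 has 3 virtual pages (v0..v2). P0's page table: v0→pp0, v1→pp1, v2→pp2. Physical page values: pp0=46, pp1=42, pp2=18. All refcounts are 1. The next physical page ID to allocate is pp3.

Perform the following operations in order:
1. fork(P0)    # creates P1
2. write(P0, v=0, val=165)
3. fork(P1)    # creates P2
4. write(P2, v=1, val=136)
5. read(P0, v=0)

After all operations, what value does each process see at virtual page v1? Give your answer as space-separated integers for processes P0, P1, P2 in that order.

Op 1: fork(P0) -> P1. 3 ppages; refcounts: pp0:2 pp1:2 pp2:2
Op 2: write(P0, v0, 165). refcount(pp0)=2>1 -> COPY to pp3. 4 ppages; refcounts: pp0:1 pp1:2 pp2:2 pp3:1
Op 3: fork(P1) -> P2. 4 ppages; refcounts: pp0:2 pp1:3 pp2:3 pp3:1
Op 4: write(P2, v1, 136). refcount(pp1)=3>1 -> COPY to pp4. 5 ppages; refcounts: pp0:2 pp1:2 pp2:3 pp3:1 pp4:1
Op 5: read(P0, v0) -> 165. No state change.
P0: v1 -> pp1 = 42
P1: v1 -> pp1 = 42
P2: v1 -> pp4 = 136

Answer: 42 42 136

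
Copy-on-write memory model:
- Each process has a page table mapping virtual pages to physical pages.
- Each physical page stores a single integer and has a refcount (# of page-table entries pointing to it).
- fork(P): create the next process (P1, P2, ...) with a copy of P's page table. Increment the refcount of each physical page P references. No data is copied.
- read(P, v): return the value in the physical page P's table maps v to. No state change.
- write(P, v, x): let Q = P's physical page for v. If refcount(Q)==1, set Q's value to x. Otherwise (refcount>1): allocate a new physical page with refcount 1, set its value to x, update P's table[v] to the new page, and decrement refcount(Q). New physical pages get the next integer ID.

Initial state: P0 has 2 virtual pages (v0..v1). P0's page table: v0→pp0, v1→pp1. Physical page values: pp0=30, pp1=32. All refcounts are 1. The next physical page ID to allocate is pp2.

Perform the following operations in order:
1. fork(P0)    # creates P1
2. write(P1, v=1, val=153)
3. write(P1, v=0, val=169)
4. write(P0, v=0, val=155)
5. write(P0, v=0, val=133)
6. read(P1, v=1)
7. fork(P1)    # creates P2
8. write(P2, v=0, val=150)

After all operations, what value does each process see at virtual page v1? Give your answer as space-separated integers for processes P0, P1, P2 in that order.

Answer: 32 153 153

Derivation:
Op 1: fork(P0) -> P1. 2 ppages; refcounts: pp0:2 pp1:2
Op 2: write(P1, v1, 153). refcount(pp1)=2>1 -> COPY to pp2. 3 ppages; refcounts: pp0:2 pp1:1 pp2:1
Op 3: write(P1, v0, 169). refcount(pp0)=2>1 -> COPY to pp3. 4 ppages; refcounts: pp0:1 pp1:1 pp2:1 pp3:1
Op 4: write(P0, v0, 155). refcount(pp0)=1 -> write in place. 4 ppages; refcounts: pp0:1 pp1:1 pp2:1 pp3:1
Op 5: write(P0, v0, 133). refcount(pp0)=1 -> write in place. 4 ppages; refcounts: pp0:1 pp1:1 pp2:1 pp3:1
Op 6: read(P1, v1) -> 153. No state change.
Op 7: fork(P1) -> P2. 4 ppages; refcounts: pp0:1 pp1:1 pp2:2 pp3:2
Op 8: write(P2, v0, 150). refcount(pp3)=2>1 -> COPY to pp4. 5 ppages; refcounts: pp0:1 pp1:1 pp2:2 pp3:1 pp4:1
P0: v1 -> pp1 = 32
P1: v1 -> pp2 = 153
P2: v1 -> pp2 = 153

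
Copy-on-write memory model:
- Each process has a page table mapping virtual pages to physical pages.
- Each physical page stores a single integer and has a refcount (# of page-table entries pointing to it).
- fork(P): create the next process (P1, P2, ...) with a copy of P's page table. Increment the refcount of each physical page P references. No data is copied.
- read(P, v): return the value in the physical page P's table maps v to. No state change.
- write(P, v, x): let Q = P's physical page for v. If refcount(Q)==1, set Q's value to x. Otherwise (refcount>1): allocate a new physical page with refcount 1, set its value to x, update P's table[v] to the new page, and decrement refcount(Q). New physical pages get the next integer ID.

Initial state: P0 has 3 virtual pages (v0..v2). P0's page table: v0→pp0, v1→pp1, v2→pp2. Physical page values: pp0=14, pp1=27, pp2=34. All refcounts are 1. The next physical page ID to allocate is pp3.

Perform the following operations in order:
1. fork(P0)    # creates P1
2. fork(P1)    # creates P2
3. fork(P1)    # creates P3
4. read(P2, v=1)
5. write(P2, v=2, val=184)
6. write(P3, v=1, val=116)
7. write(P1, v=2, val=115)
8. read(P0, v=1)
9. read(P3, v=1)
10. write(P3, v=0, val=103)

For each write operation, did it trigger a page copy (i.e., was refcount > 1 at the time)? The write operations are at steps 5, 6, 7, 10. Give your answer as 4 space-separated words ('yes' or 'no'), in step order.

Op 1: fork(P0) -> P1. 3 ppages; refcounts: pp0:2 pp1:2 pp2:2
Op 2: fork(P1) -> P2. 3 ppages; refcounts: pp0:3 pp1:3 pp2:3
Op 3: fork(P1) -> P3. 3 ppages; refcounts: pp0:4 pp1:4 pp2:4
Op 4: read(P2, v1) -> 27. No state change.
Op 5: write(P2, v2, 184). refcount(pp2)=4>1 -> COPY to pp3. 4 ppages; refcounts: pp0:4 pp1:4 pp2:3 pp3:1
Op 6: write(P3, v1, 116). refcount(pp1)=4>1 -> COPY to pp4. 5 ppages; refcounts: pp0:4 pp1:3 pp2:3 pp3:1 pp4:1
Op 7: write(P1, v2, 115). refcount(pp2)=3>1 -> COPY to pp5. 6 ppages; refcounts: pp0:4 pp1:3 pp2:2 pp3:1 pp4:1 pp5:1
Op 8: read(P0, v1) -> 27. No state change.
Op 9: read(P3, v1) -> 116. No state change.
Op 10: write(P3, v0, 103). refcount(pp0)=4>1 -> COPY to pp6. 7 ppages; refcounts: pp0:3 pp1:3 pp2:2 pp3:1 pp4:1 pp5:1 pp6:1

yes yes yes yes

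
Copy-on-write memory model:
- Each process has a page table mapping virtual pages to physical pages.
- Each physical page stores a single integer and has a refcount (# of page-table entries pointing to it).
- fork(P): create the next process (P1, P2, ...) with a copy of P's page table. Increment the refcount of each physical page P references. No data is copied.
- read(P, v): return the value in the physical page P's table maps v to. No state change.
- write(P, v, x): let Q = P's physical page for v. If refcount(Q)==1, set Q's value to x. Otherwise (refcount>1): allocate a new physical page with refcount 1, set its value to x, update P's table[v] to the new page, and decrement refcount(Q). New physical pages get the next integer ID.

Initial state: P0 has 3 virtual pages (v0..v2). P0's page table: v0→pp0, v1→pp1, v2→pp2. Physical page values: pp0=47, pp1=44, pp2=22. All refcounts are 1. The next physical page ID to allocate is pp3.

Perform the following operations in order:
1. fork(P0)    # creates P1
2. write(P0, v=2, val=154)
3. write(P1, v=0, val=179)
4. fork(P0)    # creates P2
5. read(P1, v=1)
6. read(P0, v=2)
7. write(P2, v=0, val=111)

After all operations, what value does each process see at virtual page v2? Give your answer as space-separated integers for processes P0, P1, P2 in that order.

Op 1: fork(P0) -> P1. 3 ppages; refcounts: pp0:2 pp1:2 pp2:2
Op 2: write(P0, v2, 154). refcount(pp2)=2>1 -> COPY to pp3. 4 ppages; refcounts: pp0:2 pp1:2 pp2:1 pp3:1
Op 3: write(P1, v0, 179). refcount(pp0)=2>1 -> COPY to pp4. 5 ppages; refcounts: pp0:1 pp1:2 pp2:1 pp3:1 pp4:1
Op 4: fork(P0) -> P2. 5 ppages; refcounts: pp0:2 pp1:3 pp2:1 pp3:2 pp4:1
Op 5: read(P1, v1) -> 44. No state change.
Op 6: read(P0, v2) -> 154. No state change.
Op 7: write(P2, v0, 111). refcount(pp0)=2>1 -> COPY to pp5. 6 ppages; refcounts: pp0:1 pp1:3 pp2:1 pp3:2 pp4:1 pp5:1
P0: v2 -> pp3 = 154
P1: v2 -> pp2 = 22
P2: v2 -> pp3 = 154

Answer: 154 22 154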